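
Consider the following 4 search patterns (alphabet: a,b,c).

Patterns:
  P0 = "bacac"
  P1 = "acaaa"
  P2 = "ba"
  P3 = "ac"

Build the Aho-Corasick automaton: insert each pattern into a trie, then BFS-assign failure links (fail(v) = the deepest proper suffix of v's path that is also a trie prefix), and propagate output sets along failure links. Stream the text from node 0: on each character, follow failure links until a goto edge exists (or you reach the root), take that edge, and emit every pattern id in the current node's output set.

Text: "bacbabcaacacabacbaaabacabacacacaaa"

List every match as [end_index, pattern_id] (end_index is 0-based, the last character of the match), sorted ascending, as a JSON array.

Build:
Trie (insert patterns):
  0='ε' goto a→6 b→1
  1='b' goto a→2
  2='ba' goto c→3  [P2 ends]
  3='bac' goto a→4
  4='baca' goto c→5
  5='bacac' goto ·  [P0 ends]
  6='a' goto c→7
  7='ac' goto a→8  [P3 ends]
  8='aca' goto a→9
  9='acaa' goto a→10
  10='acaaa' goto ·  [P1 ends]

Failure links (BFS by depth):
  n1('b'): parent n0 fail=0; on 'b' 0 → fail=0;  out ∅∪∅=∅
  n6('a'): parent n0 fail=0; on 'a' 0 → fail=0;  out ∅∪∅=∅
  n2('ba'): parent n1 fail=0; on 'a' 0 → fail=6;  out {2}∪∅={2}
  n7('ac'): parent n6 fail=0; on 'c' 0 → fail=0;  out {3}∪∅={3}
  n3('bac'): parent n2 fail=6; on 'c' 6 → fail=7;  out ∅∪{3}={3}
  n8('aca'): parent n7 fail=0; on 'a' 0 → fail=6;  out ∅∪∅=∅
  n4('baca'): parent n3 fail=7; on 'a' 7 → fail=8;  out ∅∪∅=∅
  n9('acaa'): parent n8 fail=6; on 'a' 6→0 → fail=6;  out ∅∪∅=∅
  n5('bacac'): parent n4 fail=8; on 'c' 8→6 → fail=7;  out {0}∪{3}={0,3}
  n10('acaaa'): parent n9 fail=6; on 'a' 6→0 → fail=6;  out {1}∪∅={1}

Run:
i=0 'b': node 0→1
i=1 'a': node 1→2  ** P2@[0:1]
i=2 'c': node 2→3  ** P3@[1:2]
i=3 'b': node 3→1 ·f
i=4 'a': node 1→2  ** P2@[3:4]
i=5 'b': node 2→1 ·f
i=6 'c': node 1→0 ·f
i=7 'a': node 0→6
i=8 'a': node 6→6 ·f
i=9 'c': node 6→7  ** P3@[8:9]
i=10 'a': node 7→8
i=11 'c': node 8→7 ·f  ** P3@[10:11]
i=12 'a': node 7→8
i=13 'b': node 8→1 ·f
i=14 'a': node 1→2  ** P2@[13:14]
i=15 'c': node 2→3  ** P3@[14:15]
i=16 'b': node 3→1 ·f
i=17 'a': node 1→2  ** P2@[16:17]
i=18 'a': node 2→6 ·f
i=19 'a': node 6→6 ·f
i=20 'b': node 6→1 ·f
i=21 'a': node 1→2  ** P2@[20:21]
i=22 'c': node 2→3  ** P3@[21:22]
i=23 'a': node 3→4
i=24 'b': node 4→1 ·f
i=25 'a': node 1→2  ** P2@[24:25]
i=26 'c': node 2→3  ** P3@[25:26]
i=27 'a': node 3→4
i=28 'c': node 4→5  ** P0@[24:28],P3@[27:28]
i=29 'a': node 5→8 ·f
i=30 'c': node 8→7 ·f  ** P3@[29:30]
i=31 'a': node 7→8
i=32 'a': node 8→9
i=33 'a': node 9→10  ** P1@[29:33]

All matches (sorted): [[1,2],[2,3],[4,2],[9,3],[11,3],[14,2],[15,3],[17,2],[21,2],[22,3],[25,2],[26,3],[28,0],[28,3],[30,3],[33,1]]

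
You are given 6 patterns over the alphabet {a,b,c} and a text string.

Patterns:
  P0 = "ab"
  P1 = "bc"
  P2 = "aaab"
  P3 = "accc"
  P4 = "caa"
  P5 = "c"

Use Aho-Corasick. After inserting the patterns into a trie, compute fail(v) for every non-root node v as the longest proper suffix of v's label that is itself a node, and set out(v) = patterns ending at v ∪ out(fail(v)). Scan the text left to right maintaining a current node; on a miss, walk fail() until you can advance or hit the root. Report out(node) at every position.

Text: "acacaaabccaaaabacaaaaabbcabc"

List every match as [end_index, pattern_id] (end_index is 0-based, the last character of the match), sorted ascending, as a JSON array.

Build automaton:
Trie nodes:
  n0 'ε': a→1 b→3 c→11
  n1 'a': a→5 b→2 c→8
  n2 'ab': ·  [P0 ends]
  n3 'b': c→4
  n4 'bc': ·  [P1 ends]
  n5 'aa': a→6
  n6 'aaa': b→7
  n7 'aaab': ·  [P2 ends]
  n8 'ac': c→9
  n9 'acc': c→10
  n10 'accc': ·  [P3 ends]
  n11 'c': a→12  [P5 ends]
  n12 'ca': a→13
  n13 'caa': ·  [P4 ends]

Failure links (BFS by depth):
  fail(1) 'a': from fail(0)=0 chase 'a': 0 ⇒ 0;  out=∅∪out(0)=∅
  fail(3) 'b': from fail(0)=0 chase 'b': 0 ⇒ 0;  out=∅∪out(0)=∅
  fail(11) 'c': from fail(0)=0 chase 'c': 0 ⇒ 0;  out={5}∪out(0)={5}
  fail(2) 'ab': from fail(1)=0 chase 'b': 0 ⇒ 3;  out={0}∪out(3)={0}
  fail(4) 'bc': from fail(3)=0 chase 'c': 0 ⇒ 11;  out={1}∪out(11)={1,5}
  fail(5) 'aa': from fail(1)=0 chase 'a': 0 ⇒ 1;  out=∅∪out(1)=∅
  fail(8) 'ac': from fail(1)=0 chase 'c': 0 ⇒ 11;  out=∅∪out(11)={5}
  fail(12) 'ca': from fail(11)=0 chase 'a': 0 ⇒ 1;  out=∅∪out(1)=∅
  fail(6) 'aaa': from fail(5)=1 chase 'a': 1 ⇒ 5;  out=∅∪out(5)=∅
  fail(9) 'acc': from fail(8)=11 chase 'c': 11→0 ⇒ 11;  out=∅∪out(11)={5}
  fail(13) 'caa': from fail(12)=1 chase 'a': 1 ⇒ 5;  out={4}∪out(5)={4}
  fail(7) 'aaab': from fail(6)=5 chase 'b': 5→1 ⇒ 2;  out={2}∪out(2)={0,2}
  fail(10) 'accc': from fail(9)=11 chase 'c': 11→0 ⇒ 11;  out={3}∪out(11)={3,5}

Scan:
pos 0 'a': at 1
pos 1 'c': at 8  ** P5@[1:1]
pos 2 'a': at 12 (fail-walked)
pos 3 'c': at 8 (fail-walked)  ** P5@[3:3]
pos 4 'a': at 12 (fail-walked)
pos 5 'a': at 13  ** P4@[3:5]
pos 6 'a': at 6 (fail-walked)
pos 7 'b': at 7  ** P0@[6:7],P2@[4:7]
pos 8 'c': at 4 (fail-walked)  ** P1@[7:8],P5@[8:8]
pos 9 'c': at 11 (fail-walked)  ** P5@[9:9]
pos 10 'a': at 12
pos 11 'a': at 13  ** P4@[9:11]
pos 12 'a': at 6 (fail-walked)
pos 13 'a': at 6 (fail-walked)
pos 14 'b': at 7  ** P0@[13:14],P2@[11:14]
pos 15 'a': at 1 (fail-walked)
pos 16 'c': at 8  ** P5@[16:16]
pos 17 'a': at 12 (fail-walked)
pos 18 'a': at 13  ** P4@[16:18]
pos 19 'a': at 6 (fail-walked)
pos 20 'a': at 6 (fail-walked)
pos 21 'a': at 6 (fail-walked)
pos 22 'b': at 7  ** P0@[21:22],P2@[19:22]
pos 23 'b': at 3 (fail-walked)
pos 24 'c': at 4  ** P1@[23:24],P5@[24:24]
pos 25 'a': at 12 (fail-walked)
pos 26 'b': at 2 (fail-walked)  ** P0@[25:26]
pos 27 'c': at 4 (fail-walked)  ** P1@[26:27],P5@[27:27]

Result: [[1,5],[3,5],[5,4],[7,0],[7,2],[8,1],[8,5],[9,5],[11,4],[14,0],[14,2],[16,5],[18,4],[22,0],[22,2],[24,1],[24,5],[26,0],[27,1],[27,5]]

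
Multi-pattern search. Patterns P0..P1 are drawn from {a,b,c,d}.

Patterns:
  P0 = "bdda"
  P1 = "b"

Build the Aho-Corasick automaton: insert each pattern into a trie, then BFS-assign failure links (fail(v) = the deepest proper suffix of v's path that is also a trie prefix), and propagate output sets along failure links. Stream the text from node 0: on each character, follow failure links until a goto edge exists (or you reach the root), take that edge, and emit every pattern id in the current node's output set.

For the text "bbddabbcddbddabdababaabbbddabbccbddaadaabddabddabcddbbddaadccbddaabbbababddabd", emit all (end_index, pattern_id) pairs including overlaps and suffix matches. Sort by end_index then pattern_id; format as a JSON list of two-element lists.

Construct AC machine:
Trie (insert patterns):
  0='ε' goto b→1
  1='b' goto d→2  [P1 ends]
  2='bd' goto d→3
  3='bdd' goto a→4
  4='bdda' goto ·  [P0 ends]

Failure links (BFS by depth):
  n1('b'): parent n0 fail=0; on 'b' 0 → fail=0;  out {1}∪∅={1}
  n2('bd'): parent n1 fail=0; on 'd' 0 → fail=0;  out ∅∪∅=∅
  n3('bdd'): parent n2 fail=0; on 'd' 0 → fail=0;  out ∅∪∅=∅
  n4('bdda'): parent n3 fail=0; on 'a' 0 → fail=0;  out {0}∪∅={0}

Text stream:
[0] read 'b'  n0⇒n1  → match P1@[0:0]
[1] read 'b'  n1⇒n1 (fail-walked)  → match P1@[1:1]
[2] read 'd'  n1⇒n2
[3] read 'd'  n2⇒n3
[4] read 'a'  n3⇒n4  → match P0@[1:4]
[5] read 'b'  n4⇒n1 (fail-walked)  → match P1@[5:5]
[6] read 'b'  n1⇒n1 (fail-walked)  → match P1@[6:6]
[7] read 'c'  n1⇒n0 (fail-walked)
[8] read 'd'  n0⇒n0
[9] read 'd'  n0⇒n0
[10] read 'b'  n0⇒n1  → match P1@[10:10]
[11] read 'd'  n1⇒n2
[12] read 'd'  n2⇒n3
[13] read 'a'  n3⇒n4  → match P0@[10:13]
[14] read 'b'  n4⇒n1 (fail-walked)  → match P1@[14:14]
[15] read 'd'  n1⇒n2
[16] read 'a'  n2⇒n0 (fail-walked)
[17] read 'b'  n0⇒n1  → match P1@[17:17]
[18] read 'a'  n1⇒n0 (fail-walked)
[19] read 'b'  n0⇒n1  → match P1@[19:19]
[20] read 'a'  n1⇒n0 (fail-walked)
[21] read 'a'  n0⇒n0
[22] read 'b'  n0⇒n1  → match P1@[22:22]
[23] read 'b'  n1⇒n1 (fail-walked)  → match P1@[23:23]
[24] read 'b'  n1⇒n1 (fail-walked)  → match P1@[24:24]
[25] read 'd'  n1⇒n2
[26] read 'd'  n2⇒n3
[27] read 'a'  n3⇒n4  → match P0@[24:27]
[28] read 'b'  n4⇒n1 (fail-walked)  → match P1@[28:28]
[29] read 'b'  n1⇒n1 (fail-walked)  → match P1@[29:29]
[30] read 'c'  n1⇒n0 (fail-walked)
[31] read 'c'  n0⇒n0
[32] read 'b'  n0⇒n1  → match P1@[32:32]
[33] read 'd'  n1⇒n2
[34] read 'd'  n2⇒n3
[35] read 'a'  n3⇒n4  → match P0@[32:35]
[36] read 'a'  n4⇒n0 (fail-walked)
[37] read 'd'  n0⇒n0
[38] read 'a'  n0⇒n0
[39] read 'a'  n0⇒n0
[40] read 'b'  n0⇒n1  → match P1@[40:40]
[41] read 'd'  n1⇒n2
[42] read 'd'  n2⇒n3
[43] read 'a'  n3⇒n4  → match P0@[40:43]
[44] read 'b'  n4⇒n1 (fail-walked)  → match P1@[44:44]
[45] read 'd'  n1⇒n2
[46] read 'd'  n2⇒n3
[47] read 'a'  n3⇒n4  → match P0@[44:47]
[48] read 'b'  n4⇒n1 (fail-walked)  → match P1@[48:48]
[49] read 'c'  n1⇒n0 (fail-walked)
[50] read 'd'  n0⇒n0
[51] read 'd'  n0⇒n0
[52] read 'b'  n0⇒n1  → match P1@[52:52]
[53] read 'b'  n1⇒n1 (fail-walked)  → match P1@[53:53]
[54] read 'd'  n1⇒n2
[55] read 'd'  n2⇒n3
[56] read 'a'  n3⇒n4  → match P0@[53:56]
[57] read 'a'  n4⇒n0 (fail-walked)
[58] read 'd'  n0⇒n0
[59] read 'c'  n0⇒n0
[60] read 'c'  n0⇒n0
[61] read 'b'  n0⇒n1  → match P1@[61:61]
[62] read 'd'  n1⇒n2
[63] read 'd'  n2⇒n3
[64] read 'a'  n3⇒n4  → match P0@[61:64]
[65] read 'a'  n4⇒n0 (fail-walked)
[66] read 'b'  n0⇒n1  → match P1@[66:66]
[67] read 'b'  n1⇒n1 (fail-walked)  → match P1@[67:67]
[68] read 'b'  n1⇒n1 (fail-walked)  → match P1@[68:68]
[69] read 'a'  n1⇒n0 (fail-walked)
[70] read 'b'  n0⇒n1  → match P1@[70:70]
[71] read 'a'  n1⇒n0 (fail-walked)
[72] read 'b'  n0⇒n1  → match P1@[72:72]
[73] read 'd'  n1⇒n2
[74] read 'd'  n2⇒n3
[75] read 'a'  n3⇒n4  → match P0@[72:75]
[76] read 'b'  n4⇒n1 (fail-walked)  → match P1@[76:76]
[77] read 'd'  n1⇒n2

All matches (sorted): [[0,1],[1,1],[4,0],[5,1],[6,1],[10,1],[13,0],[14,1],[17,1],[19,1],[22,1],[23,1],[24,1],[27,0],[28,1],[29,1],[32,1],[35,0],[40,1],[43,0],[44,1],[47,0],[48,1],[52,1],[53,1],[56,0],[61,1],[64,0],[66,1],[67,1],[68,1],[70,1],[72,1],[75,0],[76,1]]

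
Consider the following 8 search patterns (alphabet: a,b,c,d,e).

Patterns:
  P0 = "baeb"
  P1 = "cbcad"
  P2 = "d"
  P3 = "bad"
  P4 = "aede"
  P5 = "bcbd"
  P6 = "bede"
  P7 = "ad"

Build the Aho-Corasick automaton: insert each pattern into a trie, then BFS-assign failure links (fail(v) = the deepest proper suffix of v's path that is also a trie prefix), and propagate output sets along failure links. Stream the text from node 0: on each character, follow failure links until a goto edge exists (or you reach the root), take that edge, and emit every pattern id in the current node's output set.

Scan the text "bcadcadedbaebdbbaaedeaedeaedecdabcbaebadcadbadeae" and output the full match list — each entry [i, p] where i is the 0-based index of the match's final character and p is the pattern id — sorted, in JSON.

Construct AC machine:
Trie nodes:
  n0 'ε': a→12 b→1 c→5 d→10
  n1 'b': a→2 c→16 e→19
  n2 'ba': d→11 e→3
  n3 'bae': b→4
  n4 'baeb': ·  ←P0
  n5 'c': b→6
  n6 'cb': c→7
  n7 'cbc': a→8
  n8 'cbca': d→9
  n9 'cbcad': ·  ←P1
  n10 'd': ·  ←P2
  n11 'bad': ·  ←P3
  n12 'a': d→22 e→13
  n13 'ae': d→14
  n14 'aed': e→15
  n15 'aede': ·  ←P4
  n16 'bc': b→17
  n17 'bcb': d→18
  n18 'bcbd': ·  ←P5
  n19 'be': d→20
  n20 'bed': e→21
  n21 'bede': ·  ←P6
  n22 'ad': ·  ←P7

Failure links (BFS by depth):
  fail(1) 'b': from fail(0)=0 chase 'b': 0 ⇒ 0;  out=∅∪out(0)=∅
  fail(5) 'c': from fail(0)=0 chase 'c': 0 ⇒ 0;  out=∅∪out(0)=∅
  fail(10) 'd': from fail(0)=0 chase 'd': 0 ⇒ 0;  out={2}∪out(0)={2}
  fail(12) 'a': from fail(0)=0 chase 'a': 0 ⇒ 0;  out=∅∪out(0)=∅
  fail(2) 'ba': from fail(1)=0 chase 'a': 0 ⇒ 12;  out=∅∪out(12)=∅
  fail(6) 'cb': from fail(5)=0 chase 'b': 0 ⇒ 1;  out=∅∪out(1)=∅
  fail(13) 'ae': from fail(12)=0 chase 'e': 0 ⇒ 0;  out=∅∪out(0)=∅
  fail(16) 'bc': from fail(1)=0 chase 'c': 0 ⇒ 5;  out=∅∪out(5)=∅
  fail(19) 'be': from fail(1)=0 chase 'e': 0 ⇒ 0;  out=∅∪out(0)=∅
  fail(22) 'ad': from fail(12)=0 chase 'd': 0 ⇒ 10;  out={7}∪out(10)={2,7}
  fail(3) 'bae': from fail(2)=12 chase 'e': 12 ⇒ 13;  out=∅∪out(13)=∅
  fail(7) 'cbc': from fail(6)=1 chase 'c': 1 ⇒ 16;  out=∅∪out(16)=∅
  fail(11) 'bad': from fail(2)=12 chase 'd': 12 ⇒ 22;  out={3}∪out(22)={2,3,7}
  fail(14) 'aed': from fail(13)=0 chase 'd': 0 ⇒ 10;  out=∅∪out(10)={2}
  fail(17) 'bcb': from fail(16)=5 chase 'b': 5 ⇒ 6;  out=∅∪out(6)=∅
  fail(20) 'bed': from fail(19)=0 chase 'd': 0 ⇒ 10;  out=∅∪out(10)={2}
  fail(4) 'baeb': from fail(3)=13 chase 'b': 13→0 ⇒ 1;  out={0}∪out(1)={0}
  fail(8) 'cbca': from fail(7)=16 chase 'a': 16→5→0 ⇒ 12;  out=∅∪out(12)=∅
  fail(15) 'aede': from fail(14)=10 chase 'e': 10→0 ⇒ 0;  out={4}∪out(0)={4}
  fail(18) 'bcbd': from fail(17)=6 chase 'd': 6→1→0 ⇒ 10;  out={5}∪out(10)={2,5}
  fail(21) 'bede': from fail(20)=10 chase 'e': 10→0 ⇒ 0;  out={6}∪out(0)={6}
  fail(9) 'cbcad': from fail(8)=12 chase 'd': 12 ⇒ 22;  out={1}∪out(22)={1,2,7}

Run:
pos 0 'b': at 1
pos 1 'c': at 16
pos 2 'a': at 12 ·f
pos 3 'd': at 22  emit P2@[3:3],P7@[2:3]
pos 4 'c': at 5 ·f
pos 5 'a': at 12 ·f
pos 6 'd': at 22  emit P2@[6:6],P7@[5:6]
pos 7 'e': at 0 ·f
pos 8 'd': at 10  emit P2@[8:8]
pos 9 'b': at 1 ·f
pos 10 'a': at 2
pos 11 'e': at 3
pos 12 'b': at 4  emit P0@[9:12]
pos 13 'd': at 10 ·f  emit P2@[13:13]
pos 14 'b': at 1 ·f
pos 15 'b': at 1 ·f
pos 16 'a': at 2
pos 17 'a': at 12 ·f
pos 18 'e': at 13
pos 19 'd': at 14  emit P2@[19:19]
pos 20 'e': at 15  emit P4@[17:20]
pos 21 'a': at 12 ·f
pos 22 'e': at 13
pos 23 'd': at 14  emit P2@[23:23]
pos 24 'e': at 15  emit P4@[21:24]
pos 25 'a': at 12 ·f
pos 26 'e': at 13
pos 27 'd': at 14  emit P2@[27:27]
pos 28 'e': at 15  emit P4@[25:28]
pos 29 'c': at 5 ·f
pos 30 'd': at 10 ·f  emit P2@[30:30]
pos 31 'a': at 12 ·f
pos 32 'b': at 1 ·f
pos 33 'c': at 16
pos 34 'b': at 17
pos 35 'a': at 2 ·f
pos 36 'e': at 3
pos 37 'b': at 4  emit P0@[34:37]
pos 38 'a': at 2 ·f
pos 39 'd': at 11  emit P2@[39:39],P3@[37:39],P7@[38:39]
pos 40 'c': at 5 ·f
pos 41 'a': at 12 ·f
pos 42 'd': at 22  emit P2@[42:42],P7@[41:42]
pos 43 'b': at 1 ·f
pos 44 'a': at 2
pos 45 'd': at 11  emit P2@[45:45],P3@[43:45],P7@[44:45]
pos 46 'e': at 0 ·f
pos 47 'a': at 12
pos 48 'e': at 13

Matches: [[3,2],[3,7],[6,2],[6,7],[8,2],[12,0],[13,2],[19,2],[20,4],[23,2],[24,4],[27,2],[28,4],[30,2],[37,0],[39,2],[39,3],[39,7],[42,2],[42,7],[45,2],[45,3],[45,7]]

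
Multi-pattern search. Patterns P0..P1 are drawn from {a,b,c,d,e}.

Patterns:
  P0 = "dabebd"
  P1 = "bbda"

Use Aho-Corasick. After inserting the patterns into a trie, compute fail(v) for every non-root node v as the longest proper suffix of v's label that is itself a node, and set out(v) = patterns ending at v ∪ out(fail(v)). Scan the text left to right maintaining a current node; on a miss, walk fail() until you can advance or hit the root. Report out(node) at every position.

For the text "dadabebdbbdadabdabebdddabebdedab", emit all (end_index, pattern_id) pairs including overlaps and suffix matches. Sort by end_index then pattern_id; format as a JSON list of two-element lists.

Construct AC machine:
Trie nodes:
  n0 'ε': b→7 d→1
  n1 'd': a→2
  n2 'da': b→3
  n3 'dab': e→4
  n4 'dabe': b→5
  n5 'dabeb': d→6
  n6 'dabebd': ·  [P0 ends]
  n7 'b': b→8
  n8 'bb': d→9
  n9 'bbd': a→10
  n10 'bbda': ·  [P1 ends]

Failure links (BFS by depth):
  n1('d'): parent n0 fail=0; on 'd' 0 → fail=0;  out ∅∪∅=∅
  n7('b'): parent n0 fail=0; on 'b' 0 → fail=0;  out ∅∪∅=∅
  n2('da'): parent n1 fail=0; on 'a' 0 → fail=0;  out ∅∪∅=∅
  n8('bb'): parent n7 fail=0; on 'b' 0 → fail=7;  out ∅∪∅=∅
  n3('dab'): parent n2 fail=0; on 'b' 0 → fail=7;  out ∅∪∅=∅
  n9('bbd'): parent n8 fail=7; on 'd' 7→0 → fail=1;  out ∅∪∅=∅
  n4('dabe'): parent n3 fail=7; on 'e' 7→0 → fail=0;  out ∅∪∅=∅
  n10('bbda'): parent n9 fail=1; on 'a' 1 → fail=2;  out {1}∪∅={1}
  n5('dabeb'): parent n4 fail=0; on 'b' 0 → fail=7;  out ∅∪∅=∅
  n6('dabebd'): parent n5 fail=7; on 'd' 7→0 → fail=1;  out {0}∪∅={0}

Text stream:
[0] read 'd'  n0⇒n1
[1] read 'a'  n1⇒n2
[2] read 'd'  n2⇒n1 (via fail)
[3] read 'a'  n1⇒n2
[4] read 'b'  n2⇒n3
[5] read 'e'  n3⇒n4
[6] read 'b'  n4⇒n5
[7] read 'd'  n5⇒n6  → match P0@[2:7]
[8] read 'b'  n6⇒n7 (via fail)
[9] read 'b'  n7⇒n8
[10] read 'd'  n8⇒n9
[11] read 'a'  n9⇒n10  → match P1@[8:11]
[12] read 'd'  n10⇒n1 (via fail)
[13] read 'a'  n1⇒n2
[14] read 'b'  n2⇒n3
[15] read 'd'  n3⇒n1 (via fail)
[16] read 'a'  n1⇒n2
[17] read 'b'  n2⇒n3
[18] read 'e'  n3⇒n4
[19] read 'b'  n4⇒n5
[20] read 'd'  n5⇒n6  → match P0@[15:20]
[21] read 'd'  n6⇒n1 (via fail)
[22] read 'd'  n1⇒n1 (via fail)
[23] read 'a'  n1⇒n2
[24] read 'b'  n2⇒n3
[25] read 'e'  n3⇒n4
[26] read 'b'  n4⇒n5
[27] read 'd'  n5⇒n6  → match P0@[22:27]
[28] read 'e'  n6⇒n0 (via fail)
[29] read 'd'  n0⇒n1
[30] read 'a'  n1⇒n2
[31] read 'b'  n2⇒n3

Matches: [[7,0],[11,1],[20,0],[27,0]]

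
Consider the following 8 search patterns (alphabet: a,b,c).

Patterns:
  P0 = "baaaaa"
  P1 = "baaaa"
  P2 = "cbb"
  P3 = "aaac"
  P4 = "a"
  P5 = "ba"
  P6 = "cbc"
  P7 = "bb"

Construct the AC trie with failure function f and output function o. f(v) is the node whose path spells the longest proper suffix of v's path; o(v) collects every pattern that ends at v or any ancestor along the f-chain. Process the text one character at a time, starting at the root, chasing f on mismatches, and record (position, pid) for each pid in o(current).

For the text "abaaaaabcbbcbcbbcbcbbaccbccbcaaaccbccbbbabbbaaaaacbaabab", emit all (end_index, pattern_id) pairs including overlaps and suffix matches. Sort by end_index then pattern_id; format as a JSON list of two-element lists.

Build automaton:
Trie (insert patterns):
  n0 'ε': a→10 b→1 c→7
  n1 'b': a→2 b→15
  n2 'ba': a→3  ←P5
  n3 'baa': a→4
  n4 'baaa': a→5
  n5 'baaaa': a→6  ←P1
  n6 'baaaaa': ·  ←P0
  n7 'c': b→8
  n8 'cb': b→9 c→14
  n9 'cbb': ·  ←P2
  n10 'a': a→11  ←P4
  n11 'aa': a→12
  n12 'aaa': c→13
  n13 'aaac': ·  ←P3
  n14 'cbc': ·  ←P6
  n15 'bb': ·  ←P7

BFS fail/out derivation:
  fail(1) 'b': from fail(0)=0 chase 'b': 0 ⇒ 0;  out=∅∪out(0)=∅
  fail(7) 'c': from fail(0)=0 chase 'c': 0 ⇒ 0;  out=∅∪out(0)=∅
  fail(10) 'a': from fail(0)=0 chase 'a': 0 ⇒ 0;  out={4}∪out(0)={4}
  fail(2) 'ba': from fail(1)=0 chase 'a': 0 ⇒ 10;  out={5}∪out(10)={4,5}
  fail(8) 'cb': from fail(7)=0 chase 'b': 0 ⇒ 1;  out=∅∪out(1)=∅
  fail(11) 'aa': from fail(10)=0 chase 'a': 0 ⇒ 10;  out=∅∪out(10)={4}
  fail(15) 'bb': from fail(1)=0 chase 'b': 0 ⇒ 1;  out={7}∪out(1)={7}
  fail(3) 'baa': from fail(2)=10 chase 'a': 10 ⇒ 11;  out=∅∪out(11)={4}
  fail(9) 'cbb': from fail(8)=1 chase 'b': 1 ⇒ 15;  out={2}∪out(15)={2,7}
  fail(12) 'aaa': from fail(11)=10 chase 'a': 10 ⇒ 11;  out=∅∪out(11)={4}
  fail(14) 'cbc': from fail(8)=1 chase 'c': 1→0 ⇒ 7;  out={6}∪out(7)={6}
  fail(4) 'baaa': from fail(3)=11 chase 'a': 11 ⇒ 12;  out=∅∪out(12)={4}
  fail(13) 'aaac': from fail(12)=11 chase 'c': 11→10→0 ⇒ 7;  out={3}∪out(7)={3}
  fail(5) 'baaaa': from fail(4)=12 chase 'a': 12→11 ⇒ 12;  out={1}∪out(12)={1,4}
  fail(6) 'baaaaa': from fail(5)=12 chase 'a': 12→11 ⇒ 12;  out={0}∪out(12)={0,4}

Scan:
[0] read 'a'  n0⇒n10  emit P4@[0:0]
[1] read 'b'  n10⇒n1 ·f
[2] read 'a'  n1⇒n2  emit P4@[2:2],P5@[1:2]
[3] read 'a'  n2⇒n3  emit P4@[3:3]
[4] read 'a'  n3⇒n4  emit P4@[4:4]
[5] read 'a'  n4⇒n5  emit P1@[1:5],P4@[5:5]
[6] read 'a'  n5⇒n6  emit P0@[1:6],P4@[6:6]
[7] read 'b'  n6⇒n1 ·f
[8] read 'c'  n1⇒n7 ·f
[9] read 'b'  n7⇒n8
[10] read 'b'  n8⇒n9  emit P2@[8:10],P7@[9:10]
[11] read 'c'  n9⇒n7 ·f
[12] read 'b'  n7⇒n8
[13] read 'c'  n8⇒n14  emit P6@[11:13]
[14] read 'b'  n14⇒n8 ·f
[15] read 'b'  n8⇒n9  emit P2@[13:15],P7@[14:15]
[16] read 'c'  n9⇒n7 ·f
[17] read 'b'  n7⇒n8
[18] read 'c'  n8⇒n14  emit P6@[16:18]
[19] read 'b'  n14⇒n8 ·f
[20] read 'b'  n8⇒n9  emit P2@[18:20],P7@[19:20]
[21] read 'a'  n9⇒n2 ·f  emit P4@[21:21],P5@[20:21]
[22] read 'c'  n2⇒n7 ·f
[23] read 'c'  n7⇒n7 ·f
[24] read 'b'  n7⇒n8
[25] read 'c'  n8⇒n14  emit P6@[23:25]
[26] read 'c'  n14⇒n7 ·f
[27] read 'b'  n7⇒n8
[28] read 'c'  n8⇒n14  emit P6@[26:28]
[29] read 'a'  n14⇒n10 ·f  emit P4@[29:29]
[30] read 'a'  n10⇒n11  emit P4@[30:30]
[31] read 'a'  n11⇒n12  emit P4@[31:31]
[32] read 'c'  n12⇒n13  emit P3@[29:32]
[33] read 'c'  n13⇒n7 ·f
[34] read 'b'  n7⇒n8
[35] read 'c'  n8⇒n14  emit P6@[33:35]
[36] read 'c'  n14⇒n7 ·f
[37] read 'b'  n7⇒n8
[38] read 'b'  n8⇒n9  emit P2@[36:38],P7@[37:38]
[39] read 'b'  n9⇒n15 ·f  emit P7@[38:39]
[40] read 'a'  n15⇒n2 ·f  emit P4@[40:40],P5@[39:40]
[41] read 'b'  n2⇒n1 ·f
[42] read 'b'  n1⇒n15  emit P7@[41:42]
[43] read 'b'  n15⇒n15 ·f  emit P7@[42:43]
[44] read 'a'  n15⇒n2 ·f  emit P4@[44:44],P5@[43:44]
[45] read 'a'  n2⇒n3  emit P4@[45:45]
[46] read 'a'  n3⇒n4  emit P4@[46:46]
[47] read 'a'  n4⇒n5  emit P1@[43:47],P4@[47:47]
[48] read 'a'  n5⇒n6  emit P0@[43:48],P4@[48:48]
[49] read 'c'  n6⇒n13 ·f  emit P3@[46:49]
[50] read 'b'  n13⇒n8 ·f
[51] read 'a'  n8⇒n2 ·f  emit P4@[51:51],P5@[50:51]
[52] read 'a'  n2⇒n3  emit P4@[52:52]
[53] read 'b'  n3⇒n1 ·f
[54] read 'a'  n1⇒n2  emit P4@[54:54],P5@[53:54]
[55] read 'b'  n2⇒n1 ·f

Result: [[0,4],[2,4],[2,5],[3,4],[4,4],[5,1],[5,4],[6,0],[6,4],[10,2],[10,7],[13,6],[15,2],[15,7],[18,6],[20,2],[20,7],[21,4],[21,5],[25,6],[28,6],[29,4],[30,4],[31,4],[32,3],[35,6],[38,2],[38,7],[39,7],[40,4],[40,5],[42,7],[43,7],[44,4],[44,5],[45,4],[46,4],[47,1],[47,4],[48,0],[48,4],[49,3],[51,4],[51,5],[52,4],[54,4],[54,5]]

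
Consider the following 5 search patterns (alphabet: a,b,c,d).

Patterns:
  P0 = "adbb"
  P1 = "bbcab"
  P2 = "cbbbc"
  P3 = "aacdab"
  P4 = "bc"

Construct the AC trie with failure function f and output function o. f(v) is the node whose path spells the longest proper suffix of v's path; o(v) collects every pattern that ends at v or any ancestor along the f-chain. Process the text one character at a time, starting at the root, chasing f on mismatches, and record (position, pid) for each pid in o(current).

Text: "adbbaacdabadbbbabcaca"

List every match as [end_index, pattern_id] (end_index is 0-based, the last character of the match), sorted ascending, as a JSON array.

Construct AC machine:
Trie (insert patterns):
  n0 'ε': a→1 b→5 c→10
  n1 'a': a→15 d→2
  n2 'ad': b→3
  n3 'adb': b→4
  n4 'adbb': ·  [P0 ends]
  n5 'b': b→6 c→20
  n6 'bb': c→7
  n7 'bbc': a→8
  n8 'bbca': b→9
  n9 'bbcab': ·  [P1 ends]
  n10 'c': b→11
  n11 'cb': b→12
  n12 'cbb': b→13
  n13 'cbbb': c→14
  n14 'cbbbc': ·  [P2 ends]
  n15 'aa': c→16
  n16 'aac': d→17
  n17 'aacd': a→18
  n18 'aacda': b→19
  n19 'aacdab': ·  [P3 ends]
  n20 'bc': ·  [P4 ends]

BFS fail/out derivation:
  fail(1) 'a': from fail(0)=0 chase 'a': 0 ⇒ 0;  out=∅∪out(0)=∅
  fail(5) 'b': from fail(0)=0 chase 'b': 0 ⇒ 0;  out=∅∪out(0)=∅
  fail(10) 'c': from fail(0)=0 chase 'c': 0 ⇒ 0;  out=∅∪out(0)=∅
  fail(2) 'ad': from fail(1)=0 chase 'd': 0 ⇒ 0;  out=∅∪out(0)=∅
  fail(6) 'bb': from fail(5)=0 chase 'b': 0 ⇒ 5;  out=∅∪out(5)=∅
  fail(11) 'cb': from fail(10)=0 chase 'b': 0 ⇒ 5;  out=∅∪out(5)=∅
  fail(15) 'aa': from fail(1)=0 chase 'a': 0 ⇒ 1;  out=∅∪out(1)=∅
  fail(20) 'bc': from fail(5)=0 chase 'c': 0 ⇒ 10;  out={4}∪out(10)={4}
  fail(3) 'adb': from fail(2)=0 chase 'b': 0 ⇒ 5;  out=∅∪out(5)=∅
  fail(7) 'bbc': from fail(6)=5 chase 'c': 5 ⇒ 20;  out=∅∪out(20)={4}
  fail(12) 'cbb': from fail(11)=5 chase 'b': 5 ⇒ 6;  out=∅∪out(6)=∅
  fail(16) 'aac': from fail(15)=1 chase 'c': 1→0 ⇒ 10;  out=∅∪out(10)=∅
  fail(4) 'adbb': from fail(3)=5 chase 'b': 5 ⇒ 6;  out={0}∪out(6)={0}
  fail(8) 'bbca': from fail(7)=20 chase 'a': 20→10→0 ⇒ 1;  out=∅∪out(1)=∅
  fail(13) 'cbbb': from fail(12)=6 chase 'b': 6→5 ⇒ 6;  out=∅∪out(6)=∅
  fail(17) 'aacd': from fail(16)=10 chase 'd': 10→0 ⇒ 0;  out=∅∪out(0)=∅
  fail(9) 'bbcab': from fail(8)=1 chase 'b': 1→0 ⇒ 5;  out={1}∪out(5)={1}
  fail(14) 'cbbbc': from fail(13)=6 chase 'c': 6 ⇒ 7;  out={2}∪out(7)={2,4}
  fail(18) 'aacda': from fail(17)=0 chase 'a': 0 ⇒ 1;  out=∅∪out(1)=∅
  fail(19) 'aacdab': from fail(18)=1 chase 'b': 1→0 ⇒ 5;  out={3}∪out(5)={3}

Run:
[0] read 'a'  n0⇒n1
[1] read 'd'  n1⇒n2
[2] read 'b'  n2⇒n3
[3] read 'b'  n3⇒n4  ** P0@[0:3]
[4] read 'a'  n4⇒n1 (fail-walked)
[5] read 'a'  n1⇒n15
[6] read 'c'  n15⇒n16
[7] read 'd'  n16⇒n17
[8] read 'a'  n17⇒n18
[9] read 'b'  n18⇒n19  ** P3@[4:9]
[10] read 'a'  n19⇒n1 (fail-walked)
[11] read 'd'  n1⇒n2
[12] read 'b'  n2⇒n3
[13] read 'b'  n3⇒n4  ** P0@[10:13]
[14] read 'b'  n4⇒n6 (fail-walked)
[15] read 'a'  n6⇒n1 (fail-walked)
[16] read 'b'  n1⇒n5 (fail-walked)
[17] read 'c'  n5⇒n20  ** P4@[16:17]
[18] read 'a'  n20⇒n1 (fail-walked)
[19] read 'c'  n1⇒n10 (fail-walked)
[20] read 'a'  n10⇒n1 (fail-walked)

All matches (sorted): [[3,0],[9,3],[13,0],[17,4]]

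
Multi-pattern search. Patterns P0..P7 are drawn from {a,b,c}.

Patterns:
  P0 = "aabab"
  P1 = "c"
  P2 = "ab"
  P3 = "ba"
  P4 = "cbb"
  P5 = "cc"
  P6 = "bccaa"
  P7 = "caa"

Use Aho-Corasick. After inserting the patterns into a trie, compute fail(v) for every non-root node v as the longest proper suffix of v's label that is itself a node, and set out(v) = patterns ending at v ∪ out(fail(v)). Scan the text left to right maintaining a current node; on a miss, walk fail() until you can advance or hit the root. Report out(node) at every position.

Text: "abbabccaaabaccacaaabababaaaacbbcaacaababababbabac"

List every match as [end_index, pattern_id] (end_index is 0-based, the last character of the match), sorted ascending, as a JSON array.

Construct AC machine:
Trie nodes:
  n0 'ε': a→1 b→8 c→6
  n1 'a': a→2 b→7
  n2 'aa': b→3
  n3 'aab': a→4
  n4 'aaba': b→5
  n5 'aabab': ·  ←P0
  n6 'c': a→17 b→10 c→12  ←P1
  n7 'ab': ·  ←P2
  n8 'b': a→9 c→13
  n9 'ba': ·  ←P3
  n10 'cb': b→11
  n11 'cbb': ·  ←P4
  n12 'cc': ·  ←P5
  n13 'bc': c→14
  n14 'bcc': a→15
  n15 'bcca': a→16
  n16 'bccaa': ·  ←P6
  n17 'ca': a→18
  n18 'caa': ·  ←P7

Failure links (BFS by depth):
  n1('a'): parent n0 fail=0; on 'a' 0 → fail=0;  out ∅∪∅=∅
  n6('c'): parent n0 fail=0; on 'c' 0 → fail=0;  out {1}∪∅={1}
  n8('b'): parent n0 fail=0; on 'b' 0 → fail=0;  out ∅∪∅=∅
  n2('aa'): parent n1 fail=0; on 'a' 0 → fail=1;  out ∅∪∅=∅
  n7('ab'): parent n1 fail=0; on 'b' 0 → fail=8;  out {2}∪∅={2}
  n9('ba'): parent n8 fail=0; on 'a' 0 → fail=1;  out {3}∪∅={3}
  n10('cb'): parent n6 fail=0; on 'b' 0 → fail=8;  out ∅∪∅=∅
  n12('cc'): parent n6 fail=0; on 'c' 0 → fail=6;  out {5}∪{1}={1,5}
  n13('bc'): parent n8 fail=0; on 'c' 0 → fail=6;  out ∅∪{1}={1}
  n17('ca'): parent n6 fail=0; on 'a' 0 → fail=1;  out ∅∪∅=∅
  n3('aab'): parent n2 fail=1; on 'b' 1 → fail=7;  out ∅∪{2}={2}
  n11('cbb'): parent n10 fail=8; on 'b' 8→0 → fail=8;  out {4}∪∅={4}
  n14('bcc'): parent n13 fail=6; on 'c' 6 → fail=12;  out ∅∪{1,5}={1,5}
  n18('caa'): parent n17 fail=1; on 'a' 1 → fail=2;  out {7}∪∅={7}
  n4('aaba'): parent n3 fail=7; on 'a' 7→8 → fail=9;  out ∅∪{3}={3}
  n15('bcca'): parent n14 fail=12; on 'a' 12→6 → fail=17;  out ∅∪∅=∅
  n5('aabab'): parent n4 fail=9; on 'b' 9→1 → fail=7;  out {0}∪{2}={0,2}
  n16('bccaa'): parent n15 fail=17; on 'a' 17 → fail=18;  out {6}∪{7}={6,7}

Text stream:
[0] read 'a'  n0⇒n1
[1] read 'b'  n1⇒n7  → match P2@[0:1]
[2] read 'b'  n7⇒n8 (via fail)
[3] read 'a'  n8⇒n9  → match P3@[2:3]
[4] read 'b'  n9⇒n7 (via fail)  → match P2@[3:4]
[5] read 'c'  n7⇒n13 (via fail)  → match P1@[5:5]
[6] read 'c'  n13⇒n14  → match P1@[6:6],P5@[5:6]
[7] read 'a'  n14⇒n15
[8] read 'a'  n15⇒n16  → match P6@[4:8],P7@[6:8]
[9] read 'a'  n16⇒n2 (via fail)
[10] read 'b'  n2⇒n3  → match P2@[9:10]
[11] read 'a'  n3⇒n4  → match P3@[10:11]
[12] read 'c'  n4⇒n6 (via fail)  → match P1@[12:12]
[13] read 'c'  n6⇒n12  → match P1@[13:13],P5@[12:13]
[14] read 'a'  n12⇒n17 (via fail)
[15] read 'c'  n17⇒n6 (via fail)  → match P1@[15:15]
[16] read 'a'  n6⇒n17
[17] read 'a'  n17⇒n18  → match P7@[15:17]
[18] read 'a'  n18⇒n2 (via fail)
[19] read 'b'  n2⇒n3  → match P2@[18:19]
[20] read 'a'  n3⇒n4  → match P3@[19:20]
[21] read 'b'  n4⇒n5  → match P0@[17:21],P2@[20:21]
[22] read 'a'  n5⇒n9 (via fail)  → match P3@[21:22]
[23] read 'b'  n9⇒n7 (via fail)  → match P2@[22:23]
[24] read 'a'  n7⇒n9 (via fail)  → match P3@[23:24]
[25] read 'a'  n9⇒n2 (via fail)
[26] read 'a'  n2⇒n2 (via fail)
[27] read 'a'  n2⇒n2 (via fail)
[28] read 'c'  n2⇒n6 (via fail)  → match P1@[28:28]
[29] read 'b'  n6⇒n10
[30] read 'b'  n10⇒n11  → match P4@[28:30]
[31] read 'c'  n11⇒n13 (via fail)  → match P1@[31:31]
[32] read 'a'  n13⇒n17 (via fail)
[33] read 'a'  n17⇒n18  → match P7@[31:33]
[34] read 'c'  n18⇒n6 (via fail)  → match P1@[34:34]
[35] read 'a'  n6⇒n17
[36] read 'a'  n17⇒n18  → match P7@[34:36]
[37] read 'b'  n18⇒n3 (via fail)  → match P2@[36:37]
[38] read 'a'  n3⇒n4  → match P3@[37:38]
[39] read 'b'  n4⇒n5  → match P0@[35:39],P2@[38:39]
[40] read 'a'  n5⇒n9 (via fail)  → match P3@[39:40]
[41] read 'b'  n9⇒n7 (via fail)  → match P2@[40:41]
[42] read 'a'  n7⇒n9 (via fail)  → match P3@[41:42]
[43] read 'b'  n9⇒n7 (via fail)  → match P2@[42:43]
[44] read 'b'  n7⇒n8 (via fail)
[45] read 'a'  n8⇒n9  → match P3@[44:45]
[46] read 'b'  n9⇒n7 (via fail)  → match P2@[45:46]
[47] read 'a'  n7⇒n9 (via fail)  → match P3@[46:47]
[48] read 'c'  n9⇒n6 (via fail)  → match P1@[48:48]

All matches (sorted): [[1,2],[3,3],[4,2],[5,1],[6,1],[6,5],[8,6],[8,7],[10,2],[11,3],[12,1],[13,1],[13,5],[15,1],[17,7],[19,2],[20,3],[21,0],[21,2],[22,3],[23,2],[24,3],[28,1],[30,4],[31,1],[33,7],[34,1],[36,7],[37,2],[38,3],[39,0],[39,2],[40,3],[41,2],[42,3],[43,2],[45,3],[46,2],[47,3],[48,1]]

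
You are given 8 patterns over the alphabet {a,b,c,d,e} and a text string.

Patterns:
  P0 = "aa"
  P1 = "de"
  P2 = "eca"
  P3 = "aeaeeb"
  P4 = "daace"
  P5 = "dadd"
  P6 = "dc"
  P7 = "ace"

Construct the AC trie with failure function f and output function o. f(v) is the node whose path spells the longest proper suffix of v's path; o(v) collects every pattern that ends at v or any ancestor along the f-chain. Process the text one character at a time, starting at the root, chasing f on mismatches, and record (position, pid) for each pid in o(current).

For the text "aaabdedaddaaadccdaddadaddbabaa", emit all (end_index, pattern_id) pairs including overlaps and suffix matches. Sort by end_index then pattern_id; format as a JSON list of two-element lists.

Build:
Trie (insert patterns):
  n0 'ε': a→1 d→3 e→5
  n1 'a': a→2 c→20 e→8
  n2 'aa': ·  [P0 ends]
  n3 'd': a→13 c→19 e→4
  n4 'de': ·  [P1 ends]
  n5 'e': c→6
  n6 'ec': a→7
  n7 'eca': ·  [P2 ends]
  n8 'ae': a→9
  n9 'aea': e→10
  n10 'aeae': e→11
  n11 'aeaee': b→12
  n12 'aeaeeb': ·  [P3 ends]
  n13 'da': a→14 d→17
  n14 'daa': c→15
  n15 'daac': e→16
  n16 'daace': ·  [P4 ends]
  n17 'dad': d→18
  n18 'dadd': ·  [P5 ends]
  n19 'dc': ·  [P6 ends]
  n20 'ac': e→21
  n21 'ace': ·  [P7 ends]

BFS fail/out derivation:
  n1('a'): parent n0 fail=0; on 'a' 0 → fail=0;  out ∅∪∅=∅
  n3('d'): parent n0 fail=0; on 'd' 0 → fail=0;  out ∅∪∅=∅
  n5('e'): parent n0 fail=0; on 'e' 0 → fail=0;  out ∅∪∅=∅
  n2('aa'): parent n1 fail=0; on 'a' 0 → fail=1;  out {0}∪∅={0}
  n4('de'): parent n3 fail=0; on 'e' 0 → fail=5;  out {1}∪∅={1}
  n6('ec'): parent n5 fail=0; on 'c' 0 → fail=0;  out ∅∪∅=∅
  n8('ae'): parent n1 fail=0; on 'e' 0 → fail=5;  out ∅∪∅=∅
  n13('da'): parent n3 fail=0; on 'a' 0 → fail=1;  out ∅∪∅=∅
  n19('dc'): parent n3 fail=0; on 'c' 0 → fail=0;  out {6}∪∅={6}
  n20('ac'): parent n1 fail=0; on 'c' 0 → fail=0;  out ∅∪∅=∅
  n7('eca'): parent n6 fail=0; on 'a' 0 → fail=1;  out {2}∪∅={2}
  n9('aea'): parent n8 fail=5; on 'a' 5→0 → fail=1;  out ∅∪∅=∅
  n14('daa'): parent n13 fail=1; on 'a' 1 → fail=2;  out ∅∪{0}={0}
  n17('dad'): parent n13 fail=1; on 'd' 1→0 → fail=3;  out ∅∪∅=∅
  n21('ace'): parent n20 fail=0; on 'e' 0 → fail=5;  out {7}∪∅={7}
  n10('aeae'): parent n9 fail=1; on 'e' 1 → fail=8;  out ∅∪∅=∅
  n15('daac'): parent n14 fail=2; on 'c' 2→1 → fail=20;  out ∅∪∅=∅
  n18('dadd'): parent n17 fail=3; on 'd' 3→0 → fail=3;  out {5}∪∅={5}
  n11('aeaee'): parent n10 fail=8; on 'e' 8→5→0 → fail=5;  out ∅∪∅=∅
  n16('daace'): parent n15 fail=20; on 'e' 20 → fail=21;  out {4}∪{7}={4,7}
  n12('aeaeeb'): parent n11 fail=5; on 'b' 5→0 → fail=0;  out {3}∪∅={3}

Run:
i=0 'a': node 0→1
i=1 'a': node 1→2  → match P0@[0:1]
i=2 'a': node 2→2 (via fail)  → match P0@[1:2]
i=3 'b': node 2→0 (via fail)
i=4 'd': node 0→3
i=5 'e': node 3→4  → match P1@[4:5]
i=6 'd': node 4→3 (via fail)
i=7 'a': node 3→13
i=8 'd': node 13→17
i=9 'd': node 17→18  → match P5@[6:9]
i=10 'a': node 18→13 (via fail)
i=11 'a': node 13→14  → match P0@[10:11]
i=12 'a': node 14→2 (via fail)  → match P0@[11:12]
i=13 'd': node 2→3 (via fail)
i=14 'c': node 3→19  → match P6@[13:14]
i=15 'c': node 19→0 (via fail)
i=16 'd': node 0→3
i=17 'a': node 3→13
i=18 'd': node 13→17
i=19 'd': node 17→18  → match P5@[16:19]
i=20 'a': node 18→13 (via fail)
i=21 'd': node 13→17
i=22 'a': node 17→13 (via fail)
i=23 'd': node 13→17
i=24 'd': node 17→18  → match P5@[21:24]
i=25 'b': node 18→0 (via fail)
i=26 'a': node 0→1
i=27 'b': node 1→0 (via fail)
i=28 'a': node 0→1
i=29 'a': node 1→2  → match P0@[28:29]

All matches (sorted): [[1,0],[2,0],[5,1],[9,5],[11,0],[12,0],[14,6],[19,5],[24,5],[29,0]]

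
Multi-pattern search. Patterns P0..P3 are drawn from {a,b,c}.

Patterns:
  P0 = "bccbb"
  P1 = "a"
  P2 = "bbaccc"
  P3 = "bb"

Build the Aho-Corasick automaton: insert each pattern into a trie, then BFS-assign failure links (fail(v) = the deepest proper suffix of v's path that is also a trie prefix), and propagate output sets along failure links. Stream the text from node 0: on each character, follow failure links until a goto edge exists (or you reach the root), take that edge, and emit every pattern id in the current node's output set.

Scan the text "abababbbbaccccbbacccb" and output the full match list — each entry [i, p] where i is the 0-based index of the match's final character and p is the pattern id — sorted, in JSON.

Construct AC machine:
Trie (insert patterns):
  n0 'ε': a→6 b→1
  n1 'b': b→7 c→2
  n2 'bc': c→3
  n3 'bcc': b→4
  n4 'bccb': b→5
  n5 'bccbb': ·  ←P0
  n6 'a': ·  ←P1
  n7 'bb': a→8  ←P3
  n8 'bba': c→9
  n9 'bbac': c→10
  n10 'bbacc': c→11
  n11 'bbaccc': ·  ←P2

Failure links (BFS by depth):
  fail(1) 'b': from fail(0)=0 chase 'b': 0 ⇒ 0;  out=∅∪out(0)=∅
  fail(6) 'a': from fail(0)=0 chase 'a': 0 ⇒ 0;  out={1}∪out(0)={1}
  fail(2) 'bc': from fail(1)=0 chase 'c': 0 ⇒ 0;  out=∅∪out(0)=∅
  fail(7) 'bb': from fail(1)=0 chase 'b': 0 ⇒ 1;  out={3}∪out(1)={3}
  fail(3) 'bcc': from fail(2)=0 chase 'c': 0 ⇒ 0;  out=∅∪out(0)=∅
  fail(8) 'bba': from fail(7)=1 chase 'a': 1→0 ⇒ 6;  out=∅∪out(6)={1}
  fail(4) 'bccb': from fail(3)=0 chase 'b': 0 ⇒ 1;  out=∅∪out(1)=∅
  fail(9) 'bbac': from fail(8)=6 chase 'c': 6→0 ⇒ 0;  out=∅∪out(0)=∅
  fail(5) 'bccbb': from fail(4)=1 chase 'b': 1 ⇒ 7;  out={0}∪out(7)={0,3}
  fail(10) 'bbacc': from fail(9)=0 chase 'c': 0 ⇒ 0;  out=∅∪out(0)=∅
  fail(11) 'bbaccc': from fail(10)=0 chase 'c': 0 ⇒ 0;  out={2}∪out(0)={2}

Run:
i=0 'a': node 0→6  emit P1@[0:0]
i=1 'b': node 6→1 (fail-walked)
i=2 'a': node 1→6 (fail-walked)  emit P1@[2:2]
i=3 'b': node 6→1 (fail-walked)
i=4 'a': node 1→6 (fail-walked)  emit P1@[4:4]
i=5 'b': node 6→1 (fail-walked)
i=6 'b': node 1→7  emit P3@[5:6]
i=7 'b': node 7→7 (fail-walked)  emit P3@[6:7]
i=8 'b': node 7→7 (fail-walked)  emit P3@[7:8]
i=9 'a': node 7→8  emit P1@[9:9]
i=10 'c': node 8→9
i=11 'c': node 9→10
i=12 'c': node 10→11  emit P2@[7:12]
i=13 'c': node 11→0 (fail-walked)
i=14 'b': node 0→1
i=15 'b': node 1→7  emit P3@[14:15]
i=16 'a': node 7→8  emit P1@[16:16]
i=17 'c': node 8→9
i=18 'c': node 9→10
i=19 'c': node 10→11  emit P2@[14:19]
i=20 'b': node 11→1 (fail-walked)

Matches: [[0,1],[2,1],[4,1],[6,3],[7,3],[8,3],[9,1],[12,2],[15,3],[16,1],[19,2]]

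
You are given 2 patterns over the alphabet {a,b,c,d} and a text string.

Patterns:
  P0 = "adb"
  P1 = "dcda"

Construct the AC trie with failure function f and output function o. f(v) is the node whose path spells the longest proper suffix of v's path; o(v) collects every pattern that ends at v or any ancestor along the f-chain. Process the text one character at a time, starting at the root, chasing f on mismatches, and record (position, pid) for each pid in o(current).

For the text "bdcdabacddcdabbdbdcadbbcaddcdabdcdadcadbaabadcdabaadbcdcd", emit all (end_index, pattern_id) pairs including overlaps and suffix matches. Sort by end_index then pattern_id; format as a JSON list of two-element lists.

Build automaton:
Trie nodes:
  n0 'ε': a→1 d→4
  n1 'a': d→2
  n2 'ad': b→3
  n3 'adb': ·  [P0 ends]
  n4 'd': c→5
  n5 'dc': d→6
  n6 'dcd': a→7
  n7 'dcda': ·  [P1 ends]

BFS fail/out derivation:
  fail(1) 'a': from fail(0)=0 chase 'a': 0 ⇒ 0;  out=∅∪out(0)=∅
  fail(4) 'd': from fail(0)=0 chase 'd': 0 ⇒ 0;  out=∅∪out(0)=∅
  fail(2) 'ad': from fail(1)=0 chase 'd': 0 ⇒ 4;  out=∅∪out(4)=∅
  fail(5) 'dc': from fail(4)=0 chase 'c': 0 ⇒ 0;  out=∅∪out(0)=∅
  fail(3) 'adb': from fail(2)=4 chase 'b': 4→0 ⇒ 0;  out={0}∪out(0)={0}
  fail(6) 'dcd': from fail(5)=0 chase 'd': 0 ⇒ 4;  out=∅∪out(4)=∅
  fail(7) 'dcda': from fail(6)=4 chase 'a': 4→0 ⇒ 1;  out={1}∪out(1)={1}

Text stream:
i=0 'b': node 0→0
i=1 'd': node 0→4
i=2 'c': node 4→5
i=3 'd': node 5→6
i=4 'a': node 6→7  emit P1@[1:4]
i=5 'b': node 7→0 (via fail)
i=6 'a': node 0→1
i=7 'c': node 1→0 (via fail)
i=8 'd': node 0→4
i=9 'd': node 4→4 (via fail)
i=10 'c': node 4→5
i=11 'd': node 5→6
i=12 'a': node 6→7  emit P1@[9:12]
i=13 'b': node 7→0 (via fail)
i=14 'b': node 0→0
i=15 'd': node 0→4
i=16 'b': node 4→0 (via fail)
i=17 'd': node 0→4
i=18 'c': node 4→5
i=19 'a': node 5→1 (via fail)
i=20 'd': node 1→2
i=21 'b': node 2→3  emit P0@[19:21]
i=22 'b': node 3→0 (via fail)
i=23 'c': node 0→0
i=24 'a': node 0→1
i=25 'd': node 1→2
i=26 'd': node 2→4 (via fail)
i=27 'c': node 4→5
i=28 'd': node 5→6
i=29 'a': node 6→7  emit P1@[26:29]
i=30 'b': node 7→0 (via fail)
i=31 'd': node 0→4
i=32 'c': node 4→5
i=33 'd': node 5→6
i=34 'a': node 6→7  emit P1@[31:34]
i=35 'd': node 7→2 (via fail)
i=36 'c': node 2→5 (via fail)
i=37 'a': node 5→1 (via fail)
i=38 'd': node 1→2
i=39 'b': node 2→3  emit P0@[37:39]
i=40 'a': node 3→1 (via fail)
i=41 'a': node 1→1 (via fail)
i=42 'b': node 1→0 (via fail)
i=43 'a': node 0→1
i=44 'd': node 1→2
i=45 'c': node 2→5 (via fail)
i=46 'd': node 5→6
i=47 'a': node 6→7  emit P1@[44:47]
i=48 'b': node 7→0 (via fail)
i=49 'a': node 0→1
i=50 'a': node 1→1 (via fail)
i=51 'd': node 1→2
i=52 'b': node 2→3  emit P0@[50:52]
i=53 'c': node 3→0 (via fail)
i=54 'd': node 0→4
i=55 'c': node 4→5
i=56 'd': node 5→6

Result: [[4,1],[12,1],[21,0],[29,1],[34,1],[39,0],[47,1],[52,0]]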